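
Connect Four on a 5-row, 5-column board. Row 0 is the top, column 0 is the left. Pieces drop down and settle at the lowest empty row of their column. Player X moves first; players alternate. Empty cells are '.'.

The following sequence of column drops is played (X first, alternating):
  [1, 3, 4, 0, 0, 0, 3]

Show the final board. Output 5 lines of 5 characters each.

Answer: .....
.....
O....
X..X.
OX.OX

Derivation:
Move 1: X drops in col 1, lands at row 4
Move 2: O drops in col 3, lands at row 4
Move 3: X drops in col 4, lands at row 4
Move 4: O drops in col 0, lands at row 4
Move 5: X drops in col 0, lands at row 3
Move 6: O drops in col 0, lands at row 2
Move 7: X drops in col 3, lands at row 3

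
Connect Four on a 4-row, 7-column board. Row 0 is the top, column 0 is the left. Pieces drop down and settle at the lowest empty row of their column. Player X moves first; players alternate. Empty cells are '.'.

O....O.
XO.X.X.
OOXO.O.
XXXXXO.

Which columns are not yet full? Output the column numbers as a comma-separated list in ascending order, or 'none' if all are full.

Answer: 1,2,3,4,6

Derivation:
col 0: top cell = 'O' → FULL
col 1: top cell = '.' → open
col 2: top cell = '.' → open
col 3: top cell = '.' → open
col 4: top cell = '.' → open
col 5: top cell = 'O' → FULL
col 6: top cell = '.' → open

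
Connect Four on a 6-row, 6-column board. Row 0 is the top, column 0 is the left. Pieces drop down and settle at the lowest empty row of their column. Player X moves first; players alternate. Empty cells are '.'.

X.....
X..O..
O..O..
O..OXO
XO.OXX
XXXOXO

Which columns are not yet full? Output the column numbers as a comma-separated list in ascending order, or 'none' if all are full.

Answer: 1,2,3,4,5

Derivation:
col 0: top cell = 'X' → FULL
col 1: top cell = '.' → open
col 2: top cell = '.' → open
col 3: top cell = '.' → open
col 4: top cell = '.' → open
col 5: top cell = '.' → open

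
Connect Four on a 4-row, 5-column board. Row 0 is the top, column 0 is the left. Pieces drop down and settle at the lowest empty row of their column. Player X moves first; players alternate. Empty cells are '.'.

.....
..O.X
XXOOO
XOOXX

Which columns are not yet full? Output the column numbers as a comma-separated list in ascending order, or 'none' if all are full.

col 0: top cell = '.' → open
col 1: top cell = '.' → open
col 2: top cell = '.' → open
col 3: top cell = '.' → open
col 4: top cell = '.' → open

Answer: 0,1,2,3,4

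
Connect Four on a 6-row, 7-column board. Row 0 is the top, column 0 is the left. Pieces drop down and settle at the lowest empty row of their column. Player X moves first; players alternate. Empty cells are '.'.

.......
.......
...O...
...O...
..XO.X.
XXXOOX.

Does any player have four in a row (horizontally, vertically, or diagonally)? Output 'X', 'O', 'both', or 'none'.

O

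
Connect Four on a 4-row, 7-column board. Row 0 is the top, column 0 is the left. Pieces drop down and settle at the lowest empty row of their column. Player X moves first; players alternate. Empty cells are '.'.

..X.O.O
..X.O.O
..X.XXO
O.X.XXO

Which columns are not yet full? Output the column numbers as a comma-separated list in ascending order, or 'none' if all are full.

Answer: 0,1,3,5

Derivation:
col 0: top cell = '.' → open
col 1: top cell = '.' → open
col 2: top cell = 'X' → FULL
col 3: top cell = '.' → open
col 4: top cell = 'O' → FULL
col 5: top cell = '.' → open
col 6: top cell = 'O' → FULL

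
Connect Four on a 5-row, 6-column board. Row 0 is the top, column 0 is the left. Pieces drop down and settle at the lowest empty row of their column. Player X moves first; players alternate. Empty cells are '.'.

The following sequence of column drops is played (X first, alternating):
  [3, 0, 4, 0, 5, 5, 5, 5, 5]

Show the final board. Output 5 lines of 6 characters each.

Move 1: X drops in col 3, lands at row 4
Move 2: O drops in col 0, lands at row 4
Move 3: X drops in col 4, lands at row 4
Move 4: O drops in col 0, lands at row 3
Move 5: X drops in col 5, lands at row 4
Move 6: O drops in col 5, lands at row 3
Move 7: X drops in col 5, lands at row 2
Move 8: O drops in col 5, lands at row 1
Move 9: X drops in col 5, lands at row 0

Answer: .....X
.....O
.....X
O....O
O..XXX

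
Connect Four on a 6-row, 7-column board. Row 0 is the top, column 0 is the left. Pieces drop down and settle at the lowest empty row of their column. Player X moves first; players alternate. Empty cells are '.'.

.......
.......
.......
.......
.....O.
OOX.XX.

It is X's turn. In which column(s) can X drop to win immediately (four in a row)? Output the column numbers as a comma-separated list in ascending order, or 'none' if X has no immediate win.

col 0: drop X → no win
col 1: drop X → no win
col 2: drop X → no win
col 3: drop X → WIN!
col 4: drop X → no win
col 5: drop X → no win
col 6: drop X → no win

Answer: 3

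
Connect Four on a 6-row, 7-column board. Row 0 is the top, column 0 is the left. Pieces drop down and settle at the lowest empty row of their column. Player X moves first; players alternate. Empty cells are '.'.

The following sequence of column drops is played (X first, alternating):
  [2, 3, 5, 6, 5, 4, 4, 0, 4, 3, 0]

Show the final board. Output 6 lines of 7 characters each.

Answer: .......
.......
.......
....X..
X..OXX.
O.XOOXO

Derivation:
Move 1: X drops in col 2, lands at row 5
Move 2: O drops in col 3, lands at row 5
Move 3: X drops in col 5, lands at row 5
Move 4: O drops in col 6, lands at row 5
Move 5: X drops in col 5, lands at row 4
Move 6: O drops in col 4, lands at row 5
Move 7: X drops in col 4, lands at row 4
Move 8: O drops in col 0, lands at row 5
Move 9: X drops in col 4, lands at row 3
Move 10: O drops in col 3, lands at row 4
Move 11: X drops in col 0, lands at row 4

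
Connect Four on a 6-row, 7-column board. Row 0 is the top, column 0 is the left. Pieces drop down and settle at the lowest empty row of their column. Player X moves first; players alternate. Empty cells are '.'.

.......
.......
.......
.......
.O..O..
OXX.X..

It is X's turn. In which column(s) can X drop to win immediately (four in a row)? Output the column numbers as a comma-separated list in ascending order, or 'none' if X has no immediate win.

col 0: drop X → no win
col 1: drop X → no win
col 2: drop X → no win
col 3: drop X → WIN!
col 4: drop X → no win
col 5: drop X → no win
col 6: drop X → no win

Answer: 3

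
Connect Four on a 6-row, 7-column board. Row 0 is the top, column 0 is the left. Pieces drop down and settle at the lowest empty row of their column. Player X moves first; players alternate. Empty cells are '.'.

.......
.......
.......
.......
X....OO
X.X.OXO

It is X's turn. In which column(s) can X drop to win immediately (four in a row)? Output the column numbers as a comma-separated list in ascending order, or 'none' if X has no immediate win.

col 0: drop X → no win
col 1: drop X → no win
col 2: drop X → no win
col 3: drop X → no win
col 4: drop X → no win
col 5: drop X → no win
col 6: drop X → no win

Answer: none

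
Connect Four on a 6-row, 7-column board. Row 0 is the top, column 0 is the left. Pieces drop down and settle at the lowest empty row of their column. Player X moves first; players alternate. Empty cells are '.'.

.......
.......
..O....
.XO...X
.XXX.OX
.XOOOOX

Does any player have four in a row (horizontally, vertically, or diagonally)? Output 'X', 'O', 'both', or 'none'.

O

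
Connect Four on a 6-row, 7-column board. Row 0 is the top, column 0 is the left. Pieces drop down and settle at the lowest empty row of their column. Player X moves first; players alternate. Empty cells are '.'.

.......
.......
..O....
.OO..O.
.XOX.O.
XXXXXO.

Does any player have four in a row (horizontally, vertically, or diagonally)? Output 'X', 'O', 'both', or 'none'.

X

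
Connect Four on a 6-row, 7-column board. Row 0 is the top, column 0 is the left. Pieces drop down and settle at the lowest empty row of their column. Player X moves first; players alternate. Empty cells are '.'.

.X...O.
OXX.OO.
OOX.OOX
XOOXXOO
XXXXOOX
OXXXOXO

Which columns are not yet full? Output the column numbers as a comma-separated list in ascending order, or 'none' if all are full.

col 0: top cell = '.' → open
col 1: top cell = 'X' → FULL
col 2: top cell = '.' → open
col 3: top cell = '.' → open
col 4: top cell = '.' → open
col 5: top cell = 'O' → FULL
col 6: top cell = '.' → open

Answer: 0,2,3,4,6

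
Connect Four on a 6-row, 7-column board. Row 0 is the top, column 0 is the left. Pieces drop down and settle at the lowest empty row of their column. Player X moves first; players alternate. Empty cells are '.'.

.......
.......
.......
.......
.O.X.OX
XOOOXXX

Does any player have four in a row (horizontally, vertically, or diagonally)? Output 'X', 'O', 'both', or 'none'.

none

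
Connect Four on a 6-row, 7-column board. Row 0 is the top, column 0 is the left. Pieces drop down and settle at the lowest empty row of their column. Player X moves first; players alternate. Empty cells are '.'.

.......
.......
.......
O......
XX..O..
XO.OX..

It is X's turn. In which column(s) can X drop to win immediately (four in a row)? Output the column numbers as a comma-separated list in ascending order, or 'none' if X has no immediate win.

Answer: none

Derivation:
col 0: drop X → no win
col 1: drop X → no win
col 2: drop X → no win
col 3: drop X → no win
col 4: drop X → no win
col 5: drop X → no win
col 6: drop X → no win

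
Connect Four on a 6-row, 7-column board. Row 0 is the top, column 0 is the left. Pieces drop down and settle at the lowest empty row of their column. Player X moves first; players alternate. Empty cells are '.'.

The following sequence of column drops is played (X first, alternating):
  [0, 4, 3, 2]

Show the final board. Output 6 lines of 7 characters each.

Move 1: X drops in col 0, lands at row 5
Move 2: O drops in col 4, lands at row 5
Move 3: X drops in col 3, lands at row 5
Move 4: O drops in col 2, lands at row 5

Answer: .......
.......
.......
.......
.......
X.OXO..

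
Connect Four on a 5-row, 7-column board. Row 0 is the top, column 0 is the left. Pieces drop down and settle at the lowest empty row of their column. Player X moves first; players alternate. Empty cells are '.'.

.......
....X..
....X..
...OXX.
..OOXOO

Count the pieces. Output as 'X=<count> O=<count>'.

X=5 O=5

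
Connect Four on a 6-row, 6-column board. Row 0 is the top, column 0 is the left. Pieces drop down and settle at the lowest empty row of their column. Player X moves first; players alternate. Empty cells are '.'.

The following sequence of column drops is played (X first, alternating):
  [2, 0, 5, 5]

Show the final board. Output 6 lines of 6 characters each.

Answer: ......
......
......
......
.....O
O.X..X

Derivation:
Move 1: X drops in col 2, lands at row 5
Move 2: O drops in col 0, lands at row 5
Move 3: X drops in col 5, lands at row 5
Move 4: O drops in col 5, lands at row 4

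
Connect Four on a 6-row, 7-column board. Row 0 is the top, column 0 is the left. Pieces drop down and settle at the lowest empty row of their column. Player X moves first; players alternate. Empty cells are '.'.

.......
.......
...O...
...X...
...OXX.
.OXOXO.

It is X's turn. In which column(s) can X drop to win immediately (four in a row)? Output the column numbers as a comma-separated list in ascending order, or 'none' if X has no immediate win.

Answer: none

Derivation:
col 0: drop X → no win
col 1: drop X → no win
col 2: drop X → no win
col 3: drop X → no win
col 4: drop X → no win
col 5: drop X → no win
col 6: drop X → no win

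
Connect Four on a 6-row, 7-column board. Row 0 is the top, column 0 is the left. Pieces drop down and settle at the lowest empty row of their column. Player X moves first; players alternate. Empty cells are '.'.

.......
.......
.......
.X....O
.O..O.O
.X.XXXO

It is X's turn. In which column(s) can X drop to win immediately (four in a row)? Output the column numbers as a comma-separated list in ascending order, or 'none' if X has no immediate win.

Answer: 2

Derivation:
col 0: drop X → no win
col 1: drop X → no win
col 2: drop X → WIN!
col 3: drop X → no win
col 4: drop X → no win
col 5: drop X → no win
col 6: drop X → no win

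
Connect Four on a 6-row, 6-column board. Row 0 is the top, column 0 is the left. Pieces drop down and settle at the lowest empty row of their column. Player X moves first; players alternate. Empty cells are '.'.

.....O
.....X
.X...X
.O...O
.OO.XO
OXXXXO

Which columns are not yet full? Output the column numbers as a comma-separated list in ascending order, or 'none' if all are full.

col 0: top cell = '.' → open
col 1: top cell = '.' → open
col 2: top cell = '.' → open
col 3: top cell = '.' → open
col 4: top cell = '.' → open
col 5: top cell = 'O' → FULL

Answer: 0,1,2,3,4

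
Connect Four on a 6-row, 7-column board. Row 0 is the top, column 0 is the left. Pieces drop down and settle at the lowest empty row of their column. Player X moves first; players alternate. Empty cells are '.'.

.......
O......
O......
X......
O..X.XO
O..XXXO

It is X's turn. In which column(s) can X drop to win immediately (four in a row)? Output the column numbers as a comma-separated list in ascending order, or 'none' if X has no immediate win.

col 0: drop X → no win
col 1: drop X → no win
col 2: drop X → WIN!
col 3: drop X → no win
col 4: drop X → no win
col 5: drop X → no win
col 6: drop X → no win

Answer: 2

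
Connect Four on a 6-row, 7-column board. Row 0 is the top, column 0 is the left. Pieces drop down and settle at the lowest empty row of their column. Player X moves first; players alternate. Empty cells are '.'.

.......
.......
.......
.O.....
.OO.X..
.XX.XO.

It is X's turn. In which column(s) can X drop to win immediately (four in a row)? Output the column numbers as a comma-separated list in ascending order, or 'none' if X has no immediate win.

col 0: drop X → no win
col 1: drop X → no win
col 2: drop X → no win
col 3: drop X → WIN!
col 4: drop X → no win
col 5: drop X → no win
col 6: drop X → no win

Answer: 3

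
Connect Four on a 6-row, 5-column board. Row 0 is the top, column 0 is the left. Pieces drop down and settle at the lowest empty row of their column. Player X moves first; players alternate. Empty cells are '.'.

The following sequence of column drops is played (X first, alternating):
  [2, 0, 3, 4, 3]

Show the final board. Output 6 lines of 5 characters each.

Answer: .....
.....
.....
.....
...X.
O.XXO

Derivation:
Move 1: X drops in col 2, lands at row 5
Move 2: O drops in col 0, lands at row 5
Move 3: X drops in col 3, lands at row 5
Move 4: O drops in col 4, lands at row 5
Move 5: X drops in col 3, lands at row 4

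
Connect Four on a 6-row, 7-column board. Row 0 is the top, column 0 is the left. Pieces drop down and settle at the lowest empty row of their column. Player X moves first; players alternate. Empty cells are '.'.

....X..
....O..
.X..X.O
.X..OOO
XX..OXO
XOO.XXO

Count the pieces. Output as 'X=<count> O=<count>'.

X=10 O=10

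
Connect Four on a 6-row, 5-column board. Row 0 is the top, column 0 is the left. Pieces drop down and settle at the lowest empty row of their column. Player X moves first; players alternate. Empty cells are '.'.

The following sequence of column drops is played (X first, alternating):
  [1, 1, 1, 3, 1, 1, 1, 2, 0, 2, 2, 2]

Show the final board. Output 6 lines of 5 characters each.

Answer: .X...
.O...
.XO..
.XX..
.OO..
XXOO.

Derivation:
Move 1: X drops in col 1, lands at row 5
Move 2: O drops in col 1, lands at row 4
Move 3: X drops in col 1, lands at row 3
Move 4: O drops in col 3, lands at row 5
Move 5: X drops in col 1, lands at row 2
Move 6: O drops in col 1, lands at row 1
Move 7: X drops in col 1, lands at row 0
Move 8: O drops in col 2, lands at row 5
Move 9: X drops in col 0, lands at row 5
Move 10: O drops in col 2, lands at row 4
Move 11: X drops in col 2, lands at row 3
Move 12: O drops in col 2, lands at row 2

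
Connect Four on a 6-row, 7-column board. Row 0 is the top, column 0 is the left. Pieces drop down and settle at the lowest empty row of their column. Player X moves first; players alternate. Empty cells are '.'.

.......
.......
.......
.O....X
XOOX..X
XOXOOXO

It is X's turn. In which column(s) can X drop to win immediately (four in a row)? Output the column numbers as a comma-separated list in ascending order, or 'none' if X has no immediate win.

Answer: none

Derivation:
col 0: drop X → no win
col 1: drop X → no win
col 2: drop X → no win
col 3: drop X → no win
col 4: drop X → no win
col 5: drop X → no win
col 6: drop X → no win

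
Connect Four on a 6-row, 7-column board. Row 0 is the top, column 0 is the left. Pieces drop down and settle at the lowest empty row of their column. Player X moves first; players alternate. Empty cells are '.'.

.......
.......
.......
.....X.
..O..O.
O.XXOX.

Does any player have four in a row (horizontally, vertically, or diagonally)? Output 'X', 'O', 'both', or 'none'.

none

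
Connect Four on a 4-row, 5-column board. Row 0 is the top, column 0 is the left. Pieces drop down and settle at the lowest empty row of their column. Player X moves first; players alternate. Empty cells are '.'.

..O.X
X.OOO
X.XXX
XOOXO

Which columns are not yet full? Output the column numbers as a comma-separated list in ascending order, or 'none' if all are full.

Answer: 0,1,3

Derivation:
col 0: top cell = '.' → open
col 1: top cell = '.' → open
col 2: top cell = 'O' → FULL
col 3: top cell = '.' → open
col 4: top cell = 'X' → FULL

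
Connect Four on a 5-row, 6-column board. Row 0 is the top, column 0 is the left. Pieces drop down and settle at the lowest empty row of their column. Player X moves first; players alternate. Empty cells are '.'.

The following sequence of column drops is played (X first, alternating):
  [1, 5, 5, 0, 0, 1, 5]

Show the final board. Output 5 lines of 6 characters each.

Answer: ......
......
.....X
XO...X
OX...O

Derivation:
Move 1: X drops in col 1, lands at row 4
Move 2: O drops in col 5, lands at row 4
Move 3: X drops in col 5, lands at row 3
Move 4: O drops in col 0, lands at row 4
Move 5: X drops in col 0, lands at row 3
Move 6: O drops in col 1, lands at row 3
Move 7: X drops in col 5, lands at row 2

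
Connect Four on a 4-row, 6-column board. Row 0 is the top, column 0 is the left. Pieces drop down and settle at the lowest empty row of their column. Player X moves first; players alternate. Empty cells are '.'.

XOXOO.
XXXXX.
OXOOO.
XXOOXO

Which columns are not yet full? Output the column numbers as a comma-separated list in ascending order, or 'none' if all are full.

col 0: top cell = 'X' → FULL
col 1: top cell = 'O' → FULL
col 2: top cell = 'X' → FULL
col 3: top cell = 'O' → FULL
col 4: top cell = 'O' → FULL
col 5: top cell = '.' → open

Answer: 5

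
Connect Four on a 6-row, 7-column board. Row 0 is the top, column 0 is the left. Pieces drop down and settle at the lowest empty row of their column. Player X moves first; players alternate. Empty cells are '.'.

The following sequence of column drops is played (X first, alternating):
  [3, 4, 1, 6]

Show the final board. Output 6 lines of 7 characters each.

Move 1: X drops in col 3, lands at row 5
Move 2: O drops in col 4, lands at row 5
Move 3: X drops in col 1, lands at row 5
Move 4: O drops in col 6, lands at row 5

Answer: .......
.......
.......
.......
.......
.X.XO.O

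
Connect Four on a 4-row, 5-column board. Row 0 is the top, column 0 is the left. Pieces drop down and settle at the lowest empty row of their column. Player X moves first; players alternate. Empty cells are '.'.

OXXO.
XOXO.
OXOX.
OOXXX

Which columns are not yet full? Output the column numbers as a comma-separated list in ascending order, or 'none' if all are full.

Answer: 4

Derivation:
col 0: top cell = 'O' → FULL
col 1: top cell = 'X' → FULL
col 2: top cell = 'X' → FULL
col 3: top cell = 'O' → FULL
col 4: top cell = '.' → open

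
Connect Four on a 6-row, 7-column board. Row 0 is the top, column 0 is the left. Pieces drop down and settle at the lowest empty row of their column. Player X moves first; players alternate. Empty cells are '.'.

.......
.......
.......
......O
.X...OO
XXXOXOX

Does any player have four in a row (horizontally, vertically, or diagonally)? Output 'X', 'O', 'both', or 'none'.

none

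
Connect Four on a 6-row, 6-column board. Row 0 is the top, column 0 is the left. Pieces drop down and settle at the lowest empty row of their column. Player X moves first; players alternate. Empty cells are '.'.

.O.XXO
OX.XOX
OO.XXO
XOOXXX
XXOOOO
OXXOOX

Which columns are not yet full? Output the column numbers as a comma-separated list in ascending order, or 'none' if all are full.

col 0: top cell = '.' → open
col 1: top cell = 'O' → FULL
col 2: top cell = '.' → open
col 3: top cell = 'X' → FULL
col 4: top cell = 'X' → FULL
col 5: top cell = 'O' → FULL

Answer: 0,2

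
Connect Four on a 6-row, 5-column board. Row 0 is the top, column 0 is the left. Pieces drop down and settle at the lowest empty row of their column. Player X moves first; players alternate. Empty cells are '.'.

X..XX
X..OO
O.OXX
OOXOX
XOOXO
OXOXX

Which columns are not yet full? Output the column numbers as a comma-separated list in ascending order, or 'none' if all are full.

Answer: 1,2

Derivation:
col 0: top cell = 'X' → FULL
col 1: top cell = '.' → open
col 2: top cell = '.' → open
col 3: top cell = 'X' → FULL
col 4: top cell = 'X' → FULL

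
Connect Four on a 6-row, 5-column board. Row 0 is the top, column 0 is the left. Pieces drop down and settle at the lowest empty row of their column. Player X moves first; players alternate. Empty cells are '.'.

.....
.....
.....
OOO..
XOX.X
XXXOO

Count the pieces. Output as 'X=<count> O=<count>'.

X=6 O=6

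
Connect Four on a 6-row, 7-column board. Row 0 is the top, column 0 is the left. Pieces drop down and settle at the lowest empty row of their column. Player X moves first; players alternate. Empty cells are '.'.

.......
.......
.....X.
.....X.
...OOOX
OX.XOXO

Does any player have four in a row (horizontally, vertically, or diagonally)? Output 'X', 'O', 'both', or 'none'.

none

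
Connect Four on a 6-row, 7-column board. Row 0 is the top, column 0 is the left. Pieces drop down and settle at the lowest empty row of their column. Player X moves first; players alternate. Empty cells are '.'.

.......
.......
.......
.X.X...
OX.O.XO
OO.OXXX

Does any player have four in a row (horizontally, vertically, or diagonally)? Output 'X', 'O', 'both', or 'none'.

none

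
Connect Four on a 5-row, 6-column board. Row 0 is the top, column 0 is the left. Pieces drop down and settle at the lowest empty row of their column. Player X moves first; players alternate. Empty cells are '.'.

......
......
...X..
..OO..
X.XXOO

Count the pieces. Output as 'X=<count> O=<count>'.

X=4 O=4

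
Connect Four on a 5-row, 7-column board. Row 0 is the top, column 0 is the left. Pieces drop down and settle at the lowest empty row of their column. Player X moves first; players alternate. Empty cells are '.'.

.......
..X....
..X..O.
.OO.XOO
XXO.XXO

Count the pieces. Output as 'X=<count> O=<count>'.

X=7 O=7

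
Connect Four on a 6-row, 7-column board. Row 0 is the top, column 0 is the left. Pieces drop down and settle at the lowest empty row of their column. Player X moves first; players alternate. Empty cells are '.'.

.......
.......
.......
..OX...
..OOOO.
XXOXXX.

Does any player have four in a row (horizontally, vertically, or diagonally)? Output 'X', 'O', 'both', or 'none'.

O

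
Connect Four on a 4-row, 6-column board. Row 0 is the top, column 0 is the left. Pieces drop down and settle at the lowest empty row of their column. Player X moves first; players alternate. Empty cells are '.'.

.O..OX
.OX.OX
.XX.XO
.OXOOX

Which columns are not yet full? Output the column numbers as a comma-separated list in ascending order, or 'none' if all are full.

Answer: 0,2,3

Derivation:
col 0: top cell = '.' → open
col 1: top cell = 'O' → FULL
col 2: top cell = '.' → open
col 3: top cell = '.' → open
col 4: top cell = 'O' → FULL
col 5: top cell = 'X' → FULL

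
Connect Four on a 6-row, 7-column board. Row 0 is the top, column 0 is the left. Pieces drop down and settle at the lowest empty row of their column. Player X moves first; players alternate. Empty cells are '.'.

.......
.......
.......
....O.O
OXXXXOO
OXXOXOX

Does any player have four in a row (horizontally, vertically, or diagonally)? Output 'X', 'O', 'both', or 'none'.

X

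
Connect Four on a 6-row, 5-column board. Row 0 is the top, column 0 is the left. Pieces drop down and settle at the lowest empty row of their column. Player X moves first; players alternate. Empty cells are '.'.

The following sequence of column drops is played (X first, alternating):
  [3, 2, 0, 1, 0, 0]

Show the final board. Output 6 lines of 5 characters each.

Answer: .....
.....
.....
O....
X....
XOOX.

Derivation:
Move 1: X drops in col 3, lands at row 5
Move 2: O drops in col 2, lands at row 5
Move 3: X drops in col 0, lands at row 5
Move 4: O drops in col 1, lands at row 5
Move 5: X drops in col 0, lands at row 4
Move 6: O drops in col 0, lands at row 3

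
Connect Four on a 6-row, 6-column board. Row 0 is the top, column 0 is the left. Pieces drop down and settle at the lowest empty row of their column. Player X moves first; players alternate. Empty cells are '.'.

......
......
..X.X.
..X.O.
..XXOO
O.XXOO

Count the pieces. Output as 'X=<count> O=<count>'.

X=7 O=6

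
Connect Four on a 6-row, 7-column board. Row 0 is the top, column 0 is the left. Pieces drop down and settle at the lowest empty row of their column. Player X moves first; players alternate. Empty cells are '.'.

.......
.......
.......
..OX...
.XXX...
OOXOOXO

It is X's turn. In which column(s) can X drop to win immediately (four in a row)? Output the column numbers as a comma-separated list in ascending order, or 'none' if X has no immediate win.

Answer: 0,4

Derivation:
col 0: drop X → WIN!
col 1: drop X → no win
col 2: drop X → no win
col 3: drop X → no win
col 4: drop X → WIN!
col 5: drop X → no win
col 6: drop X → no win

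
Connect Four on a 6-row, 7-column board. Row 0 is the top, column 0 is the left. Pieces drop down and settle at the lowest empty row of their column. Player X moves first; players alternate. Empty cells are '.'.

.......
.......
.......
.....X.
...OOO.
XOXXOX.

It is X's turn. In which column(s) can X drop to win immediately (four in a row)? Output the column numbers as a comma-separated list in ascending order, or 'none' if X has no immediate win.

col 0: drop X → no win
col 1: drop X → no win
col 2: drop X → no win
col 3: drop X → no win
col 4: drop X → no win
col 5: drop X → no win
col 6: drop X → no win

Answer: none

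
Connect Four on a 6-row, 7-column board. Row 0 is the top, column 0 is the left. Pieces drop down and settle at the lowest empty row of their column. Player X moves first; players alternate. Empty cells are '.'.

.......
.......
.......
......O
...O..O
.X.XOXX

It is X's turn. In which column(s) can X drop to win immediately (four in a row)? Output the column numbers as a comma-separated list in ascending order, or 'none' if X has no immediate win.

col 0: drop X → no win
col 1: drop X → no win
col 2: drop X → no win
col 3: drop X → no win
col 4: drop X → no win
col 5: drop X → no win
col 6: drop X → no win

Answer: none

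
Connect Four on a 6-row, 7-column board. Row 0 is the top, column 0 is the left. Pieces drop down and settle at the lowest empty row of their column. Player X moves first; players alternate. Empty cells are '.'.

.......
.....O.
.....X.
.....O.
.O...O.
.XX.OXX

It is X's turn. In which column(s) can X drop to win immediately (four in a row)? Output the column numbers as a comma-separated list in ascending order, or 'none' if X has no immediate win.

col 0: drop X → no win
col 1: drop X → no win
col 2: drop X → no win
col 3: drop X → no win
col 4: drop X → no win
col 5: drop X → no win
col 6: drop X → no win

Answer: none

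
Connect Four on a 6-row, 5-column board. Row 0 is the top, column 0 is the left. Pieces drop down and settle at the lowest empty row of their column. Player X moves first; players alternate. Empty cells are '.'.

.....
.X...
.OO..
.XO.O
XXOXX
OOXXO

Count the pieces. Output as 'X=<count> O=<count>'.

X=8 O=8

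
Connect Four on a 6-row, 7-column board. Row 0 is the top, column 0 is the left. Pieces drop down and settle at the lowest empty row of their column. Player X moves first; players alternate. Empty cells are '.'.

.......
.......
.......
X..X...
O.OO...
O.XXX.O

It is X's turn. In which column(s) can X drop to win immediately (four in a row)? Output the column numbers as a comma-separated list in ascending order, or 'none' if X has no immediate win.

Answer: 1,5

Derivation:
col 0: drop X → no win
col 1: drop X → WIN!
col 2: drop X → no win
col 3: drop X → no win
col 4: drop X → no win
col 5: drop X → WIN!
col 6: drop X → no win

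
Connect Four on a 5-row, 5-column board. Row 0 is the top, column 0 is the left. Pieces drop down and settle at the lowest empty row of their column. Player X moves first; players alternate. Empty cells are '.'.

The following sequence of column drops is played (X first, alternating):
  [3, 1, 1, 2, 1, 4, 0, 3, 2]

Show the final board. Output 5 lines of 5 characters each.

Move 1: X drops in col 3, lands at row 4
Move 2: O drops in col 1, lands at row 4
Move 3: X drops in col 1, lands at row 3
Move 4: O drops in col 2, lands at row 4
Move 5: X drops in col 1, lands at row 2
Move 6: O drops in col 4, lands at row 4
Move 7: X drops in col 0, lands at row 4
Move 8: O drops in col 3, lands at row 3
Move 9: X drops in col 2, lands at row 3

Answer: .....
.....
.X...
.XXO.
XOOXO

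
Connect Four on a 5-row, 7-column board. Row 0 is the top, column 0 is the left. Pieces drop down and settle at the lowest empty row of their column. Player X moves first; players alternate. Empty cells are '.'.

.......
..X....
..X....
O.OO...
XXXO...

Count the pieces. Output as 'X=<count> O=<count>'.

X=5 O=4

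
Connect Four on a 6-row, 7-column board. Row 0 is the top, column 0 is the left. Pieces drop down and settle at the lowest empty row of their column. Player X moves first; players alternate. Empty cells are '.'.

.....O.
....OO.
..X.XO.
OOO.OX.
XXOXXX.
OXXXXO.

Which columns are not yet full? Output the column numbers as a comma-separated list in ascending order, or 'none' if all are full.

col 0: top cell = '.' → open
col 1: top cell = '.' → open
col 2: top cell = '.' → open
col 3: top cell = '.' → open
col 4: top cell = '.' → open
col 5: top cell = 'O' → FULL
col 6: top cell = '.' → open

Answer: 0,1,2,3,4,6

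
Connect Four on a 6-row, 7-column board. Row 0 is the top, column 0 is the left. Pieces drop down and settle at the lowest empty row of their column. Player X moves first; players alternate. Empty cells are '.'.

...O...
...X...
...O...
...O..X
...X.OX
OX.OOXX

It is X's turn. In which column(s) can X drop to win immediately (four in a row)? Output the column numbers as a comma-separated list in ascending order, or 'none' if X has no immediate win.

Answer: 6

Derivation:
col 0: drop X → no win
col 1: drop X → no win
col 2: drop X → no win
col 4: drop X → no win
col 5: drop X → no win
col 6: drop X → WIN!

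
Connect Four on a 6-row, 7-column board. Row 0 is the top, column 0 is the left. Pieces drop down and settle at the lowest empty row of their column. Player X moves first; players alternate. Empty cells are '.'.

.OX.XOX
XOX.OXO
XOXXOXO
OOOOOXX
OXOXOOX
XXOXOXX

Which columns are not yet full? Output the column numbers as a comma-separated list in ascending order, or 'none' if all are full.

col 0: top cell = '.' → open
col 1: top cell = 'O' → FULL
col 2: top cell = 'X' → FULL
col 3: top cell = '.' → open
col 4: top cell = 'X' → FULL
col 5: top cell = 'O' → FULL
col 6: top cell = 'X' → FULL

Answer: 0,3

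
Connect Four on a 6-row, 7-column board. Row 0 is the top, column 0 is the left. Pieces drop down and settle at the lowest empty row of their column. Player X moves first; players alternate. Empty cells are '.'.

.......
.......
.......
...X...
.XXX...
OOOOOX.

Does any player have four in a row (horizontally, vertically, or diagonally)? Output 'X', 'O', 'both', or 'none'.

O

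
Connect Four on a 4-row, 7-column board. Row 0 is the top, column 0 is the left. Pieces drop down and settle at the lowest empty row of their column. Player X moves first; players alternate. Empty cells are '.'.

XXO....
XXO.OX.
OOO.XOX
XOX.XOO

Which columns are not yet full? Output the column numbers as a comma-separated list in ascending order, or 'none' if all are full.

col 0: top cell = 'X' → FULL
col 1: top cell = 'X' → FULL
col 2: top cell = 'O' → FULL
col 3: top cell = '.' → open
col 4: top cell = '.' → open
col 5: top cell = '.' → open
col 6: top cell = '.' → open

Answer: 3,4,5,6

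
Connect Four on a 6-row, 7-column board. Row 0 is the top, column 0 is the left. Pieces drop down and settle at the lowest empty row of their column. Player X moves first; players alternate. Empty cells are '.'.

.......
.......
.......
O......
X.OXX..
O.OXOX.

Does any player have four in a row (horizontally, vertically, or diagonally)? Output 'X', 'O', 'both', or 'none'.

none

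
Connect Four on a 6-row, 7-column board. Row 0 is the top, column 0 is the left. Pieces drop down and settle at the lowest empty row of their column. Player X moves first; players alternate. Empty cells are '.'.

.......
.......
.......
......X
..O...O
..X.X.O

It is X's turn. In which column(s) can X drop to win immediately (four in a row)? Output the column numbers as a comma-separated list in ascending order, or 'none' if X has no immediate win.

col 0: drop X → no win
col 1: drop X → no win
col 2: drop X → no win
col 3: drop X → no win
col 4: drop X → no win
col 5: drop X → no win
col 6: drop X → no win

Answer: none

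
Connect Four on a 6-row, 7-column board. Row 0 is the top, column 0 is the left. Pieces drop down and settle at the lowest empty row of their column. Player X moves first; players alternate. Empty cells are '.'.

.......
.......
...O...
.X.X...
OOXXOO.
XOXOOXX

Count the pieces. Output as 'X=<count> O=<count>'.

X=8 O=8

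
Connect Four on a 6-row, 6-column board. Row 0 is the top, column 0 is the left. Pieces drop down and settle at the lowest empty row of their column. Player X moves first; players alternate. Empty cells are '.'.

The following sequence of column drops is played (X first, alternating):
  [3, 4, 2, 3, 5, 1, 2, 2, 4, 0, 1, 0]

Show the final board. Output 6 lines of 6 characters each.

Answer: ......
......
......
..O...
OXXOX.
OOXXOX

Derivation:
Move 1: X drops in col 3, lands at row 5
Move 2: O drops in col 4, lands at row 5
Move 3: X drops in col 2, lands at row 5
Move 4: O drops in col 3, lands at row 4
Move 5: X drops in col 5, lands at row 5
Move 6: O drops in col 1, lands at row 5
Move 7: X drops in col 2, lands at row 4
Move 8: O drops in col 2, lands at row 3
Move 9: X drops in col 4, lands at row 4
Move 10: O drops in col 0, lands at row 5
Move 11: X drops in col 1, lands at row 4
Move 12: O drops in col 0, lands at row 4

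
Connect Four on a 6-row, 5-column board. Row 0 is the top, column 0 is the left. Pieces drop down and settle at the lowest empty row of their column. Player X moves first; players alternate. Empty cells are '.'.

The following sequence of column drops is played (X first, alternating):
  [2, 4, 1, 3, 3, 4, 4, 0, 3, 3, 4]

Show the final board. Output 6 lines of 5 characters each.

Answer: .....
.....
...OX
...XX
...XO
OXXOO

Derivation:
Move 1: X drops in col 2, lands at row 5
Move 2: O drops in col 4, lands at row 5
Move 3: X drops in col 1, lands at row 5
Move 4: O drops in col 3, lands at row 5
Move 5: X drops in col 3, lands at row 4
Move 6: O drops in col 4, lands at row 4
Move 7: X drops in col 4, lands at row 3
Move 8: O drops in col 0, lands at row 5
Move 9: X drops in col 3, lands at row 3
Move 10: O drops in col 3, lands at row 2
Move 11: X drops in col 4, lands at row 2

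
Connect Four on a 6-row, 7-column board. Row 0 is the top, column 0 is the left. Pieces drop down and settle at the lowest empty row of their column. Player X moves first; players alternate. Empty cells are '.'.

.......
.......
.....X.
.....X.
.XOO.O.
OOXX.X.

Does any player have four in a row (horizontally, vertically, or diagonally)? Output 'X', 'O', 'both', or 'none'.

none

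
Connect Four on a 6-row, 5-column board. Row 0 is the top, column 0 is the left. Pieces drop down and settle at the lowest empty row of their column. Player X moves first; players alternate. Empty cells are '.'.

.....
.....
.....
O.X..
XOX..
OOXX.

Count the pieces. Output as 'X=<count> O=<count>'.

X=5 O=4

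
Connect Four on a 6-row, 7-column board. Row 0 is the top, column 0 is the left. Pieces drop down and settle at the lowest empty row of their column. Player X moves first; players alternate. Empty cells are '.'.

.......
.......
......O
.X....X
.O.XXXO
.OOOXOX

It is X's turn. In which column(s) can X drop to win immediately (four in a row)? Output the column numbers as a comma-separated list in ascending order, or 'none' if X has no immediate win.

col 0: drop X → no win
col 1: drop X → no win
col 2: drop X → WIN!
col 3: drop X → no win
col 4: drop X → no win
col 5: drop X → no win
col 6: drop X → no win

Answer: 2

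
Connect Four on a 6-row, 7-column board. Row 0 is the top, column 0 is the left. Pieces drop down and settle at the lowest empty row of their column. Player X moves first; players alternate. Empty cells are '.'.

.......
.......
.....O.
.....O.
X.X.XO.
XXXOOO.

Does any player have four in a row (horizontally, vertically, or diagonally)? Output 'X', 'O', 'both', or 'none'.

O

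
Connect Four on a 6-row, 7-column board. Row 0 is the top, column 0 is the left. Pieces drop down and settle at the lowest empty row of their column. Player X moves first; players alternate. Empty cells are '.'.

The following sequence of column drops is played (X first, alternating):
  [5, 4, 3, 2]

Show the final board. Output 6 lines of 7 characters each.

Answer: .......
.......
.......
.......
.......
..OXOX.

Derivation:
Move 1: X drops in col 5, lands at row 5
Move 2: O drops in col 4, lands at row 5
Move 3: X drops in col 3, lands at row 5
Move 4: O drops in col 2, lands at row 5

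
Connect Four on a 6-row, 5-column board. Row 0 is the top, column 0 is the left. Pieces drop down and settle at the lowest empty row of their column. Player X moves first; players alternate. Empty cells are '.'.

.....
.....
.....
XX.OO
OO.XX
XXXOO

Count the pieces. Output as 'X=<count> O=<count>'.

X=7 O=6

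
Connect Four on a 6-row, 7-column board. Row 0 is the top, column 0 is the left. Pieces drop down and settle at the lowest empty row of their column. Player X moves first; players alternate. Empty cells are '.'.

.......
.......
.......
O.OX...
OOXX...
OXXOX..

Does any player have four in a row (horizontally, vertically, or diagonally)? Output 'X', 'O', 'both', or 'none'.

none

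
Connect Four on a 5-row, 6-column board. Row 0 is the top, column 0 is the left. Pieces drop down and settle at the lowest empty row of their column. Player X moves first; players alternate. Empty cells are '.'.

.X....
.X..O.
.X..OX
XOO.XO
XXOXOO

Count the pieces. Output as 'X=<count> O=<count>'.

X=9 O=8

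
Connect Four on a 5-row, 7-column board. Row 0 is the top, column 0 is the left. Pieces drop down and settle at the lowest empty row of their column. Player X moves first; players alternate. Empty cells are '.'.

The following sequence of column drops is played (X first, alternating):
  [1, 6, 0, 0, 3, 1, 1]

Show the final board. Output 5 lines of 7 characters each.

Move 1: X drops in col 1, lands at row 4
Move 2: O drops in col 6, lands at row 4
Move 3: X drops in col 0, lands at row 4
Move 4: O drops in col 0, lands at row 3
Move 5: X drops in col 3, lands at row 4
Move 6: O drops in col 1, lands at row 3
Move 7: X drops in col 1, lands at row 2

Answer: .......
.......
.X.....
OO.....
XX.X..O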